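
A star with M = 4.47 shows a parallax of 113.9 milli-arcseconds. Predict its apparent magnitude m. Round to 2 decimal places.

m = 4.19

d = 1/p = 1/0.1139″ = 8.7796 pc.
m − M = 5 log₁₀ d − 5 = 5 log₁₀(8.7796) − 5 = 4.7174 − 5 = -0.2826.
m = M + (m − M) = 4.47 + (-0.2826) = 4.19.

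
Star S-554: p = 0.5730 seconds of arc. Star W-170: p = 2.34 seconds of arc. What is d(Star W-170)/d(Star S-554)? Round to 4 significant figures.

0.2449

Since d = 1/p, d_B/d_A = p_A/p_B.
= 0.5730 / 2.34 = 0.24487.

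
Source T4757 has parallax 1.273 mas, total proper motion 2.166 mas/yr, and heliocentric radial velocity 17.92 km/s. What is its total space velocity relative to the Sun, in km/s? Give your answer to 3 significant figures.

d = 1/p = 1/0.001273″ = 785.55 pc.
μ = 2.166 mas/yr = 0.002166 ″/yr.
v_t = 4.740 μ d = 4.740 × 0.002166 × 785.55 = 8.0651 km/s.
v = √(v_r² + v_t²) = √(17.92² + 8.0651²) = √386.172 = 19.651 km/s.

19.7 km/s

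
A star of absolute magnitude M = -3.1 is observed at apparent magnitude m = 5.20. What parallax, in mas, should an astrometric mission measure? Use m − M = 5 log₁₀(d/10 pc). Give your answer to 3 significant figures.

m − M = 5.20 − (-3.1) = 8.30.
d = 10^((m−M)/5 + 1) = 10^2.660 = 457.09 pc.
p = 1/d = 1/457.09 = 0.0021878 arcsec = 2.1878 mas.

2.19 mas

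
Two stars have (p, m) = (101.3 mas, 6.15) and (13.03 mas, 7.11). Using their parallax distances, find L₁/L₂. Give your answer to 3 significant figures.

d₁ = 1/p₁ = 1/0.1013″ = 9.8717 pc; d₂ = 1/p₂ = 1/0.01303″ = 76.746 pc.
M₁ = m₁ − 5 log₁₀ d₁ + 5 = 6.15 − 4.9720 + 5 = 6.1780.
M₂ = 7.11 − 9.4253 + 5 = 2.6847.
L₁/L₂ = 10^(0.4(M₂ − M₁)) = 10^(0.4 × (-3.4933)) = 10^(-1.39732) = 0.040057.

L₁/L₂ = 0.0401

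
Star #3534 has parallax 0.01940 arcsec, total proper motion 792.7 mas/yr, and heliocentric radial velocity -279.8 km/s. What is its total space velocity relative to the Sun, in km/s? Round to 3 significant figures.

d = 1/p = 1/0.01940″ = 51.546 pc.
μ = 792.7 mas/yr = 0.7927 ″/yr.
v_t = 4.740 μ d = 4.740 × 0.7927 × 51.546 = 193.68 km/s.
v = √(v_r² + v_t²) = √((-279.8)² + 193.68²) = √115800 = 340.29 km/s.

340 km/s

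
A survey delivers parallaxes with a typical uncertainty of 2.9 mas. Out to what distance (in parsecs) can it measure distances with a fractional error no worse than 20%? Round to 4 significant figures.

σ_d/d = σ_p/p, so the condition is σ_p/p ≤ 0.20, i.e. p ≥ σ_p/0.20.
p_min = 2.9/0.20 = 14.5 mas = 0.0145 arcsec.
d_max = 1/p_min = 1/0.0145 = 68.966 pc.

68.97 pc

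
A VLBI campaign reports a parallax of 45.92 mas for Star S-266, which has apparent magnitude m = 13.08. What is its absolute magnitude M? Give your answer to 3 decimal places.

d = 1/p = 1/0.04592″ = 21.777 pc.
m − M = 5 log₁₀(21.777) − 5 = 6.6900 − 5 = 1.6900.
M = m − (m − M) = 13.08 − 1.6900 = 11.390.

M = 11.390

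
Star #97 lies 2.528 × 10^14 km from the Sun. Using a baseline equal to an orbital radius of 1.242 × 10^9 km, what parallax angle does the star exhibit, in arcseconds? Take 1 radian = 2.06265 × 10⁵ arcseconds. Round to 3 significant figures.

1.01 arcsec

θ ≈ B/d = (1.242 × 10^9) / (2.528 × 10^14) = 4.9130 × 10^-6 rad.
In arcseconds: 4.9130 × 10^-6 × 206265 = 1.0134″.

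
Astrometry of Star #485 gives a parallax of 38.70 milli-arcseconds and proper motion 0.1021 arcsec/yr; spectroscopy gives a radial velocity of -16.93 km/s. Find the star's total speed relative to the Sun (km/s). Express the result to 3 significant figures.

d = 1/p = 1/0.03870″ = 25.84 pc.
v_t = 4.740 μ d = 4.740 × 0.1021 × 25.84 = 12.505 km/s.
v = √(v_r² + v_t²) = √((-16.93)² + 12.505²) = √443 = 21.048 km/s.

21.0 km/s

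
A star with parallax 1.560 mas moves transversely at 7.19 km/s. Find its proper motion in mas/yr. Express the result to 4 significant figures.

d = 1/p = 1/0.001560″ = 641.03 pc.
μ = v_t / (4.74 d) = 7.19 / (4.74 × 641.03) = 7.19 / 3038.5 = 0.0023663 ″/yr = 2.3663 mas/yr.

2.366 mas/yr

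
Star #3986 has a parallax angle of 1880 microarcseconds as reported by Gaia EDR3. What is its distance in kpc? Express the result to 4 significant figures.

p = 1880 microarcseconds = 0.001880 arcsec.
d = 1/p = 1/0.001880 = 531.91 pc.
= 0.53191 kpc.

0.5319 kpc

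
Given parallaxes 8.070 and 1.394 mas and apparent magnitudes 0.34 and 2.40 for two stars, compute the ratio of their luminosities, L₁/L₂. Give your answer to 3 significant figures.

L₁/L₂ = 0.199

d₁ = 1/p₁ = 1/0.008070″ = 123.92 pc; d₂ = 1/p₂ = 1/0.001394″ = 717.36 pc.
M₁ = m₁ − 5 log₁₀ d₁ + 5 = 0.34 − 10.4657 + 5 = -5.1257.
M₂ = 2.40 − 14.2787 + 5 = -6.8787.
L₁/L₂ = 10^(0.4(M₂ − M₁)) = 10^(0.4 × (-1.7530)) = 10^(-0.70120) = 0.19898.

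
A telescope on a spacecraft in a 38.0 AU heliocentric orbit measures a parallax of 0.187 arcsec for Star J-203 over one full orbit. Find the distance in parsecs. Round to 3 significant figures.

203 pc

With baseline B (in AU) and parallax p (in arcsec), d = B/p parsecs.
d = 38.0 / 0.187 = 203.21 pc.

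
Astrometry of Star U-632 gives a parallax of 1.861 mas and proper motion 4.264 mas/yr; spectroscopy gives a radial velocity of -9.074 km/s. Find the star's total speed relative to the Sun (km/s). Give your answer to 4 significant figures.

d = 1/p = 1/0.001861″ = 537.35 pc.
μ = 4.264 mas/yr = 0.004264 ″/yr.
v_t = 4.740 μ d = 4.740 × 0.004264 × 537.35 = 10.861 km/s.
v = √(v_r² + v_t²) = √((-9.074)² + 10.861²) = √200.299 = 14.153 km/s.

14.15 km/s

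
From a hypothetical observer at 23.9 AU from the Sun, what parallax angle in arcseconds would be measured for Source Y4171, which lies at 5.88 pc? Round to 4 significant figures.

p (arcsec) = B (AU) / d (pc).
p = 23.9 / 5.88 = 4.0646 arcsec.

4.065 arcsec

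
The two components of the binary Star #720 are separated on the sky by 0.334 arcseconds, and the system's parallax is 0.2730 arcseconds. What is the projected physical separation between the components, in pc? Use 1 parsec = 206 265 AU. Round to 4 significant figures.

5.931 × 10^-6 pc

d = 1/p = 1/0.2730″ = 3.663 pc.
At distance d (pc), an angle of θ arcsec spans θ·d AU: s = 0.334 × 3.663 = 1.2234 AU.
= 1.2234 / 206265 = 5.9312 × 10^-6 pc.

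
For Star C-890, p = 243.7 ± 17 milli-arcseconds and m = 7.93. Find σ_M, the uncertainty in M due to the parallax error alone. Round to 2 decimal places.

M = m − 5 log₁₀ d + 5 = m + 5 log₁₀ p + 5, so ∂M/∂p = 5/(p ln 10).
σ_M = (5/ln 10) · (σ_p/p) = 2.1715 × 17/243.7 = 2.1715 × 0.069758 = 0.15148.

σ_M = 0.15 mag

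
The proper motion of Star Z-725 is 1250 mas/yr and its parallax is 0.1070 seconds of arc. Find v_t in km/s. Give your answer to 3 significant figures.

55.4 km/s

d = 1/p = 1/0.1070″ = 9.3458 pc.
μ = 1250 mas/yr = 1.25 ″/yr.
v_t = 4.74 × μ × d = 4.74 × 1.25 × 9.3458 = 55.374 km/s.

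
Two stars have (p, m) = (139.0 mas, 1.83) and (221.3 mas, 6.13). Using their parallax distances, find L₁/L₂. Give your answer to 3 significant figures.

d₁ = 1/p₁ = 1/0.1390″ = 7.1942 pc; d₂ = 1/p₂ = 1/0.2213″ = 4.5188 pc.
M₁ = m₁ − 5 log₁₀ d₁ + 5 = 1.83 − 4.2849 + 5 = 2.5451.
M₂ = 6.13 − 3.2751 + 5 = 7.8549.
L₁/L₂ = 10^(0.4(M₂ − M₁)) = 10^(0.4 × 5.3098) = 10^2.12392 = 133.02.

L₁/L₂ = 133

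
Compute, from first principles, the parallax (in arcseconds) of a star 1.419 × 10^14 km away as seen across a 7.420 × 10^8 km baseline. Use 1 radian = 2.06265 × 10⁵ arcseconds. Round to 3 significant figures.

θ ≈ B/d = (7.420 × 10^8) / (1.419 × 10^14) = 5.2290 × 10^-6 rad.
In arcseconds: 5.2290 × 10^-6 × 206265 = 1.0786″.

1.08 arcsec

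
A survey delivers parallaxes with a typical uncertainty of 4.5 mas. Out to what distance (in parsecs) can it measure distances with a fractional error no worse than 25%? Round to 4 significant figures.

σ_d/d = σ_p/p, so the condition is σ_p/p ≤ 0.25, i.e. p ≥ σ_p/0.25.
p_min = 4.5/0.25 = 18 mas = 0.018 arcsec.
d_max = 1/p_min = 1/0.018 = 55.556 pc.

55.56 pc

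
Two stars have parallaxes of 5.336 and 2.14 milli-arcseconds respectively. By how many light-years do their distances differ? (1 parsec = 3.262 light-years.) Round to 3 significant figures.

d_A = 1/0.005336″ = 187.41 pc; d_B = 1/0.002140″ = 467.29 pc.
|d_B − d_A| = |467.29 − 187.41| = 279.88 pc = 279.88 × 3.262 ly = 912.97 ly.

913 ly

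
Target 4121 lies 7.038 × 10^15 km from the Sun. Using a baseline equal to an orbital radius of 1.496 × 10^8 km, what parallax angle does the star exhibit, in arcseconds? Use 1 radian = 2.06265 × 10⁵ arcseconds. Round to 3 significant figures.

0.00438 arcsec

θ ≈ B/d = (1.496 × 10^8) / (7.038 × 10^15) = 2.1256 × 10^-8 rad.
In arcseconds: 2.1256 × 10^-8 × 206265 = 0.0043844″.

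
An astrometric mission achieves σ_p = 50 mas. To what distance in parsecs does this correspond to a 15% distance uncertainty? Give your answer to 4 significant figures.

σ_d/d = σ_p/p, so the condition is σ_p/p ≤ 0.15, i.e. p ≥ σ_p/0.15.
p_min = 50/0.15 = 333.33 mas = 0.33333 arcsec.
d_max = 1/p_min = 1/0.33333 = 3 pc.

3.000 pc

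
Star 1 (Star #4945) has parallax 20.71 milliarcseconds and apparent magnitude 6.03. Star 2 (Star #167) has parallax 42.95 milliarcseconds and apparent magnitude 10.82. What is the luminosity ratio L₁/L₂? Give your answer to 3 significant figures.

L₁/L₂ = 354

d₁ = 1/p₁ = 1/0.02071″ = 48.286 pc; d₂ = 1/p₂ = 1/0.04295″ = 23.283 pc.
M₁ = m₁ − 5 log₁₀ d₁ + 5 = 6.03 − 8.4191 + 5 = 2.6109.
M₂ = 10.82 − 6.8352 + 5 = 8.9848.
L₁/L₂ = 10^(0.4(M₂ − M₁)) = 10^(0.4 × 6.3739) = 10^2.54956 = 354.45.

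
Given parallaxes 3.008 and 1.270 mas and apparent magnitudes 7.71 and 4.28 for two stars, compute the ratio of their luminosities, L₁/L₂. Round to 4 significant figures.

d₁ = 1/p₁ = 1/0.003008″ = 332.45 pc; d₂ = 1/p₂ = 1/0.001270″ = 787.4 pc.
M₁ = m₁ − 5 log₁₀ d₁ + 5 = 7.71 − 12.6086 + 5 = 0.1014.
M₂ = 4.28 − 14.4810 + 5 = -5.2010.
L₁/L₂ = 10^(0.4(M₂ − M₁)) = 10^(0.4 × (-5.3024)) = 10^(-2.12096) = 0.007569.

L₁/L₂ = 0.007569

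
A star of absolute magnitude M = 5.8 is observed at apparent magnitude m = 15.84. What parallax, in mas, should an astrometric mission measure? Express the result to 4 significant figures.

0.9817 mas

m − M = 15.84 − 5.8 = 10.04.
d = 10^((m−M)/5 + 1) = 10^3.008 = 1018.6 pc.
p = 1/d = 1/1018.6 = 0.00098174 arcsec = 0.98174 mas.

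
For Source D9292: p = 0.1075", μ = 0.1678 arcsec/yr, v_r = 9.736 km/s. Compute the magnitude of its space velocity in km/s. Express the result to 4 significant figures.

d = 1/p = 1/0.1075″ = 9.3023 pc.
v_t = 4.740 μ d = 4.740 × 0.1678 × 9.3023 = 7.3988 km/s.
v = √(v_r² + v_t²) = √(9.736² + 7.3988²) = √149.532 = 12.228 km/s.

12.23 km/s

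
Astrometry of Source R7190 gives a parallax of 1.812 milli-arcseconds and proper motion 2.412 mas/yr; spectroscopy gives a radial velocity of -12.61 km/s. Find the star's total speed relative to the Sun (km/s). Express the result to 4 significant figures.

d = 1/p = 1/0.001812″ = 551.88 pc.
μ = 2.412 mas/yr = 0.002412 ″/yr.
v_t = 4.740 μ d = 4.740 × 0.002412 × 551.88 = 6.3096 km/s.
v = √(v_r² + v_t²) = √((-12.61)² + 6.3096²) = √198.823 = 14.1 km/s.

14.10 km/s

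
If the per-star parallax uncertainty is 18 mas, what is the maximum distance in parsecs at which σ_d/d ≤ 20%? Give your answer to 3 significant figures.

σ_d/d = σ_p/p, so the condition is σ_p/p ≤ 0.20, i.e. p ≥ σ_p/0.20.
p_min = 18/0.20 = 90 mas = 0.09 arcsec.
d_max = 1/p_min = 1/0.09 = 11.111 pc.

11.1 pc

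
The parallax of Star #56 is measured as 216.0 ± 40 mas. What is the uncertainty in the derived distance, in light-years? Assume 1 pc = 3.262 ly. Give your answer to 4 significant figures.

d = 1/p, so σ_d = σ_p / p².
σ_d = 0.0400 / (0.2160)² = 0.0400 / 0.046656 = 0.85734 pc = 0.85734 × 3.262 ly = 2.7966 ly.

2.797 ly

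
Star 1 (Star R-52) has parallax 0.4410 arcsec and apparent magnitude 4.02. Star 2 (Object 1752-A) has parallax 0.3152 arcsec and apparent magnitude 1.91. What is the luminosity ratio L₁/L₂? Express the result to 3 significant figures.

d₁ = 1/p₁ = 1/0.4410″ = 2.2676 pc; d₂ = 1/p₂ = 1/0.3152″ = 3.1726 pc.
M₁ = m₁ − 5 log₁₀ d₁ + 5 = 4.02 − 1.7778 + 5 = 7.2422.
M₂ = 1.91 − 2.5071 + 5 = 4.4029.
L₁/L₂ = 10^(0.4(M₂ − M₁)) = 10^(0.4 × (-2.8393)) = 10^(-1.13572) = 0.073161.

L₁/L₂ = 0.0732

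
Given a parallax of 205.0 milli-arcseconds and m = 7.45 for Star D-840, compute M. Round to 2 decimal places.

M = 9.01

d = 1/p = 1/0.2050″ = 4.878 pc.
m − M = 5 log₁₀(4.878) − 5 = 3.4412 − 5 = -1.5588.
M = m − (m − M) = 7.45 − (-1.5588) = 9.01.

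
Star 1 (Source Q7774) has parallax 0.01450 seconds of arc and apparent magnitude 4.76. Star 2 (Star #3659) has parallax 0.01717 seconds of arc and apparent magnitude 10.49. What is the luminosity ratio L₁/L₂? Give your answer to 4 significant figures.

d₁ = 1/p₁ = 1/0.01450″ = 68.966 pc; d₂ = 1/p₂ = 1/0.01717″ = 58.241 pc.
M₁ = m₁ − 5 log₁₀ d₁ + 5 = 4.76 − 9.1932 + 5 = 0.5668.
M₂ = 10.49 − 8.8261 + 5 = 6.6639.
L₁/L₂ = 10^(0.4(M₂ − M₁)) = 10^(0.4 × 6.0971) = 10^2.43884 = 274.69.

L₁/L₂ = 274.7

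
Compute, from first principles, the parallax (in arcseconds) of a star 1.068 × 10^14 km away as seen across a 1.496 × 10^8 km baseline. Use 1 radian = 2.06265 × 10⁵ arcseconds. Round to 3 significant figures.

θ ≈ B/d = (1.496 × 10^8) / (1.068 × 10^14) = 1.4007 × 10^-6 rad.
In arcseconds: 1.4007 × 10^-6 × 206265 = 0.28892″.

0.289 arcsec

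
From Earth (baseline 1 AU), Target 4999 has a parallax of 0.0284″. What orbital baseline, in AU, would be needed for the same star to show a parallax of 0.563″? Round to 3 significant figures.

Parallax scales linearly with baseline: p ∝ B, so B = p_target / p_Earth × 1 AU.
B = 0.563 / 0.0284 = 19.824 AU.

19.8 AU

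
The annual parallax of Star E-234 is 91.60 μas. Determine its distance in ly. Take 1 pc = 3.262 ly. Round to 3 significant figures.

35600 ly

p = 91.60 μas = 0.00009160 arcsec.
d = 1/p = 1/0.00009160 = 10917 pc.
In light-years: 10917 × 3.262 = 35611 ly.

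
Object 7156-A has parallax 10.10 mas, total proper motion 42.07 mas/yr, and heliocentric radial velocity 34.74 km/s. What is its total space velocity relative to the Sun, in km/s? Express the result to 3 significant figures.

d = 1/p = 1/0.01010″ = 99.01 pc.
μ = 42.07 mas/yr = 0.04207 ″/yr.
v_t = 4.740 μ d = 4.740 × 0.04207 × 99.01 = 19.744 km/s.
v = √(v_r² + v_t²) = √(34.74² + 19.744²) = √1596.69 = 39.959 km/s.

40.0 km/s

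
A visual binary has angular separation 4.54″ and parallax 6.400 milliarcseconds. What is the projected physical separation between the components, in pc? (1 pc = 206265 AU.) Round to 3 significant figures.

d = 1/p = 1/0.006400″ = 156.25 pc.
At distance d (pc), an angle of θ arcsec spans θ·d AU: s = 4.54 × 156.25 = 709.38 AU.
= 709.38 / 206265 = 0.0034392 pc.

0.00344 pc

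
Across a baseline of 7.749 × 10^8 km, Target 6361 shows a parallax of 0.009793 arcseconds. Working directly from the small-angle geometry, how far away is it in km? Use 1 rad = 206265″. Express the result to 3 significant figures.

θ = 0.009793″ = 0.009793/206265 = 4.7478 × 10^-8 rad.
d = B/θ = (7.749 × 10^8) / (4.7478 × 10^-8) = 1.6321 × 10^16 km.

1.63 × 10^16 km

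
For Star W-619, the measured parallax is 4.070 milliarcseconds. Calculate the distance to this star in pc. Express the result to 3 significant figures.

p = 4.070 milliarcseconds = 0.004070 arcsec.
d = 1/p = 1/0.004070 = 245.7 pc.

246 pc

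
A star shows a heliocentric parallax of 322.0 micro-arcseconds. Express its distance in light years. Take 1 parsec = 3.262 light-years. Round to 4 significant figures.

10130 light years

p = 322.0 micro-arcseconds = 0.0003220 arcsec.
d = 1/p = 1/0.0003220 = 3105.6 pc.
In light-years: 3105.6 × 3.262 = 10130 ly.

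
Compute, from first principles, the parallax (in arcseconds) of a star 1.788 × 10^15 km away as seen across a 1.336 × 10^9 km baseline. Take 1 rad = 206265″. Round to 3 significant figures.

0.154 arcsec

θ ≈ B/d = (1.336 × 10^9) / (1.788 × 10^15) = 7.4720 × 10^-7 rad.
In arcseconds: 7.4720 × 10^-7 × 206265 = 0.15412″.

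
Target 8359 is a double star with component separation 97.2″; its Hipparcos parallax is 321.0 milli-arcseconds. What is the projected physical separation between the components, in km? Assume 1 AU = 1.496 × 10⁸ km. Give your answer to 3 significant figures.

4.53 × 10^10 km

d = 1/p = 1/0.3210″ = 3.1153 pc.
At distance d (pc), an angle of θ arcsec spans θ·d AU: s = 97.2 × 3.1153 = 302.81 AU.
= 302.81 × 1.496 × 10⁸ km = 4.5300 × 10^10 km.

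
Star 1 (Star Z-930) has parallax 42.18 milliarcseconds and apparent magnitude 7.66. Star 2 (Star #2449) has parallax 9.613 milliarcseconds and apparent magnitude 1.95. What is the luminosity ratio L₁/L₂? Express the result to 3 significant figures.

d₁ = 1/p₁ = 1/0.04218″ = 23.708 pc; d₂ = 1/p₂ = 1/0.009613″ = 104.03 pc.
M₁ = m₁ − 5 log₁₀ d₁ + 5 = 7.66 − 6.8745 + 5 = 5.7855.
M₂ = 1.95 − 10.0858 + 5 = -3.1358.
L₁/L₂ = 10^(0.4(M₂ − M₁)) = 10^(0.4 × (-8.9213)) = 10^(-3.56852) = 0.00027007.

L₁/L₂ = 0.000270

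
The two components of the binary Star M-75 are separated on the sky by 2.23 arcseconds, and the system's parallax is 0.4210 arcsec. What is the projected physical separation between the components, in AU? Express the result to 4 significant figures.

5.297 AU

d = 1/p = 1/0.4210″ = 2.3753 pc.
At distance d (pc), an angle of θ arcsec spans θ·d AU: s = 2.23 × 2.3753 = 5.2969 AU.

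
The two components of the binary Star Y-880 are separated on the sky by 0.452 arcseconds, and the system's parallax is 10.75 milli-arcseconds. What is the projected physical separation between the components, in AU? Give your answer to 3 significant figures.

42.0 AU

d = 1/p = 1/0.01075″ = 93.023 pc.
At distance d (pc), an angle of θ arcsec spans θ·d AU: s = 0.452 × 93.023 = 42.046 AU.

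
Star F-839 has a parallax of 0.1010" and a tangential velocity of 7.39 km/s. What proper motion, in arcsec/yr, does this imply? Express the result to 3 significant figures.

d = 1/p = 1/0.1010″ = 9.901 pc.
μ = v_t / (4.74 d) = 7.39 / (4.74 × 9.901) = 7.39 / 46.931 = 0.15747 ″/yr.

0.157 arcsec/yr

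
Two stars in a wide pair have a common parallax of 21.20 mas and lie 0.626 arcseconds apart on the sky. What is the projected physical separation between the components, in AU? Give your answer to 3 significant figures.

29.5 AU

d = 1/p = 1/0.02120″ = 47.17 pc.
At distance d (pc), an angle of θ arcsec spans θ·d AU: s = 0.626 × 47.17 = 29.528 AU.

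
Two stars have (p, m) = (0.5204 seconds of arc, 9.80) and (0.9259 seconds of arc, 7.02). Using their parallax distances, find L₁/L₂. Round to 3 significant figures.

L₁/L₂ = 0.245

d₁ = 1/p₁ = 1/0.5204″ = 1.9216 pc; d₂ = 1/p₂ = 1/0.9259″ = 1.08 pc.
M₁ = m₁ − 5 log₁₀ d₁ + 5 = 9.80 − 1.4183 + 5 = 13.3817.
M₂ = 7.02 − 0.1671 + 5 = 11.8529.
L₁/L₂ = 10^(0.4(M₂ − M₁)) = 10^(0.4 × (-1.5288)) = 10^(-0.61152) = 0.24461.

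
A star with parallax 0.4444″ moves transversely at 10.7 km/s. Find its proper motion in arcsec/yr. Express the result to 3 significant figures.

d = 1/p = 1/0.4444″ = 2.2502 pc.
μ = v_t / (4.74 d) = 10.7 / (4.74 × 2.2502) = 10.7 / 10.666 = 1.0032 ″/yr.

1.00 arcsec/yr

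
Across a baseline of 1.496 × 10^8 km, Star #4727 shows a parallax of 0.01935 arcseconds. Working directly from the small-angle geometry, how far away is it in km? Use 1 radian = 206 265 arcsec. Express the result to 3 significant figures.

θ = 0.01935″ = 0.01935/206265 = 9.3811 × 10^-8 rad.
d = B/θ = (1.496 × 10^8) / (9.3811 × 10^-8) = 1.5947 × 10^15 km.

1.59 × 10^15 km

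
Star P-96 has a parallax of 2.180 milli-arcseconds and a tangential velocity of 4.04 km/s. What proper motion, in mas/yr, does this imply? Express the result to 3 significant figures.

d = 1/p = 1/0.002180″ = 458.72 pc.
μ = v_t / (4.74 d) = 4.04 / (4.74 × 458.72) = 4.04 / 2174.3 = 0.0018581 ″/yr = 1.8581 mas/yr.

1.86 mas/yr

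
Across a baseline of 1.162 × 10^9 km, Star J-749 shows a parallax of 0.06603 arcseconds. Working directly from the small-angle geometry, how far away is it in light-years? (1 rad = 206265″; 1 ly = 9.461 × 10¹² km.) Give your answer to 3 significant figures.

384 ly

θ = 0.06603″ = 0.06603/206265 = 3.2012 × 10^-7 rad.
d = B/θ = (1.162 × 10^9) / (3.2012 × 10^-7) = 3.6299 × 10^15 km = (3.6299 × 10^15) / (9.461 × 10^12) ly = 383.67 ly.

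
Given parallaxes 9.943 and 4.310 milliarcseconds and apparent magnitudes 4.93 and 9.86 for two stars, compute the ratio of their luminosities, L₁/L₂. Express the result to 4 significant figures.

L₁/L₂ = 17.62

d₁ = 1/p₁ = 1/0.009943″ = 100.57 pc; d₂ = 1/p₂ = 1/0.004310″ = 232.02 pc.
M₁ = m₁ − 5 log₁₀ d₁ + 5 = 4.93 − 10.0123 + 5 = -0.0823.
M₂ = 9.86 − 11.8276 + 5 = 3.0324.
L₁/L₂ = 10^(0.4(M₂ − M₁)) = 10^(0.4 × 3.1147) = 10^1.24588 = 17.615.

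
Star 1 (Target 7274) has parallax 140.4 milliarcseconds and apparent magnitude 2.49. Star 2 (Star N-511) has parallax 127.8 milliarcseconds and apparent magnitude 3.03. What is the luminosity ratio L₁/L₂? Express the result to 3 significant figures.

L₁/L₂ = 1.36

d₁ = 1/p₁ = 1/0.1404″ = 7.1225 pc; d₂ = 1/p₂ = 1/0.1278″ = 7.8247 pc.
M₁ = m₁ − 5 log₁₀ d₁ + 5 = 2.49 − 4.2632 + 5 = 3.2268.
M₂ = 3.03 − 4.4673 + 5 = 3.5627.
L₁/L₂ = 10^(0.4(M₂ − M₁)) = 10^(0.4 × 0.3359) = 10^0.13436 = 1.3626.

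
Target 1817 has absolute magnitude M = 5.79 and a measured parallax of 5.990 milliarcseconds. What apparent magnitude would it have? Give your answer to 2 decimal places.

m = 11.90

d = 1/p = 1/0.005990″ = 166.94 pc.
m − M = 5 log₁₀ d − 5 = 5 log₁₀(166.94) − 5 = 11.1128 − 5 = 6.1128.
m = M + (m − M) = 5.79 + 6.1128 = 11.90.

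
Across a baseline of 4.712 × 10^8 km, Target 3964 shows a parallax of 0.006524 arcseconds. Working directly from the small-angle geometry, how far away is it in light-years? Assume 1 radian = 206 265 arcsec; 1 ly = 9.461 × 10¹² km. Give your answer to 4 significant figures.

θ = 0.006524″ = 0.006524/206265 = 3.1629 × 10^-8 rad.
d = B/θ = (4.712 × 10^8) / (3.1629 × 10^-8) = 1.4898 × 10^16 km = (1.4898 × 10^16) / (9.461 × 10^12) ly = 1574.7 ly.

1575 ly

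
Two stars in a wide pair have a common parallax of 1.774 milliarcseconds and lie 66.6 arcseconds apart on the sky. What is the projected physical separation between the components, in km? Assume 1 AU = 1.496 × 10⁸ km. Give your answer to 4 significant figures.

5.616 × 10^12 km

d = 1/p = 1/0.001774″ = 563.7 pc.
At distance d (pc), an angle of θ arcsec spans θ·d AU: s = 66.6 × 563.7 = 37542 AU.
= 37542 × 1.496 × 10⁸ km = 5.6163 × 10^12 km.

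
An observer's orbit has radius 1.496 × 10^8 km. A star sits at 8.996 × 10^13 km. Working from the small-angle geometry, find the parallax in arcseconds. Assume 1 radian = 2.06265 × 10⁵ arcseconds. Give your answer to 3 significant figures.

θ ≈ B/d = (1.496 × 10^8) / (8.996 × 10^13) = 1.6630 × 10^-6 rad.
In arcseconds: 1.6630 × 10^-6 × 206265 = 0.34302″.

0.343 arcsec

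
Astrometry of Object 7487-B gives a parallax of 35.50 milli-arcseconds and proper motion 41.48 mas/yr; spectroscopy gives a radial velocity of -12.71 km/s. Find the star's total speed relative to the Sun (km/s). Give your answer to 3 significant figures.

d = 1/p = 1/0.03550″ = 28.169 pc.
μ = 41.48 mas/yr = 0.04148 ″/yr.
v_t = 4.740 μ d = 4.740 × 0.04148 × 28.169 = 5.5385 km/s.
v = √(v_r² + v_t²) = √((-12.71)² + 5.5385²) = √192.219 = 13.864 km/s.

13.9 km/s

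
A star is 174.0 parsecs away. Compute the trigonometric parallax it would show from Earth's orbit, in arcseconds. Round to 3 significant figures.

p = 1/d = 1/174 = 0.0057471 arcsec.

0.00575 arcsec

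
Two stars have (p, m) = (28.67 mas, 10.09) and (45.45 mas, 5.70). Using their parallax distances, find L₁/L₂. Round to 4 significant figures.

L₁/L₂ = 0.04408

d₁ = 1/p₁ = 1/0.02867″ = 34.88 pc; d₂ = 1/p₂ = 1/0.04545″ = 22.002 pc.
M₁ = m₁ − 5 log₁₀ d₁ + 5 = 10.09 − 7.7129 + 5 = 7.3771.
M₂ = 5.70 − 6.7123 + 5 = 3.9877.
L₁/L₂ = 10^(0.4(M₂ − M₁)) = 10^(0.4 × (-3.3894)) = 10^(-1.35576) = 0.04408.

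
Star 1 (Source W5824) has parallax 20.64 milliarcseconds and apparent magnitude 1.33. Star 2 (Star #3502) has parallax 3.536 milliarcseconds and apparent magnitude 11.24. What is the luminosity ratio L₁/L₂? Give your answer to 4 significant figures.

d₁ = 1/p₁ = 1/0.02064″ = 48.45 pc; d₂ = 1/p₂ = 1/0.003536″ = 282.81 pc.
M₁ = m₁ − 5 log₁₀ d₁ + 5 = 1.33 − 8.4265 + 5 = -2.0965.
M₂ = 11.24 − 12.2575 + 5 = 3.9825.
L₁/L₂ = 10^(0.4(M₂ − M₁)) = 10^(0.4 × 6.0790) = 10^2.43160 = 270.15.

L₁/L₂ = 270.2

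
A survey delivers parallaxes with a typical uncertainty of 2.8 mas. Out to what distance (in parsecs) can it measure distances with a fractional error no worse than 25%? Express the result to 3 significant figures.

σ_d/d = σ_p/p, so the condition is σ_p/p ≤ 0.25, i.e. p ≥ σ_p/0.25.
p_min = 2.8/0.25 = 11.2 mas = 0.0112 arcsec.
d_max = 1/p_min = 1/0.0112 = 89.286 pc.

89.3 pc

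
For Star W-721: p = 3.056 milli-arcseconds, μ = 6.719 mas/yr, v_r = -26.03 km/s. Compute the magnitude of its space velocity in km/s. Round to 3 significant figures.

d = 1/p = 1/0.003056″ = 327.23 pc.
μ = 6.719 mas/yr = 0.006719 ″/yr.
v_t = 4.740 μ d = 4.740 × 0.006719 × 327.23 = 10.422 km/s.
v = √(v_r² + v_t²) = √((-26.03)² + 10.422²) = √786.179 = 28.039 km/s.

28.0 km/s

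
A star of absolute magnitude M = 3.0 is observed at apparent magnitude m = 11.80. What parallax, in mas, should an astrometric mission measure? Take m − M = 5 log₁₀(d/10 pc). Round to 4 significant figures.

1.738 mas

m − M = 11.80 − 3.0 = 8.80.
d = 10^((m−M)/5 + 1) = 10^2.760 = 575.44 pc.
p = 1/d = 1/575.44 = 0.0017378 arcsec = 1.7378 mas.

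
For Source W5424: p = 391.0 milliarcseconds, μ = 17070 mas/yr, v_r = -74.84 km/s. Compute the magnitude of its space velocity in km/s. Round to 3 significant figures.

d = 1/p = 1/0.3910″ = 2.5575 pc.
μ = 17070 mas/yr = 17.07 ″/yr.
v_t = 4.740 μ d = 4.740 × 17.07 × 2.5575 = 206.93 km/s.
v = √(v_r² + v_t²) = √((-74.84)² + 206.93²) = √48421.1 = 220.05 km/s.

220 km/s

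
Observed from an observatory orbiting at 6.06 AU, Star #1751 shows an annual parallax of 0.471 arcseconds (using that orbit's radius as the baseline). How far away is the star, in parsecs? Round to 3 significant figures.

With baseline B (in AU) and parallax p (in arcsec), d = B/p parsecs.
d = 6.06 / 0.471 = 12.866 pc.

12.9 pc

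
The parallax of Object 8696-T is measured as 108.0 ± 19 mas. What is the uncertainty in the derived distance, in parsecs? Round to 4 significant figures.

1.629 pc

d = 1/p, so σ_d = σ_p / p².
σ_d = 0.0190 / (0.1080)² = 0.0190 / 0.011664 = 1.6289 pc.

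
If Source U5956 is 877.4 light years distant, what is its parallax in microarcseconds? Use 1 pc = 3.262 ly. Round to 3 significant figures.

d = 877.4 ly ÷ 3.262 = 268.98 pc.
p = 1/d = 1/268.98 = 0.0037177 arcsec.
= 0.0037177 × 10⁶ = 3717.7 μas.

3720 μas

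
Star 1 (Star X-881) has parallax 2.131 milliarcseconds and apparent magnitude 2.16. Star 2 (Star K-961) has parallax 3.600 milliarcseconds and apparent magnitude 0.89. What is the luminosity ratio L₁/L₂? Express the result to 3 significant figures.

d₁ = 1/p₁ = 1/0.002131″ = 469.26 pc; d₂ = 1/p₂ = 1/0.003600″ = 277.78 pc.
M₁ = m₁ − 5 log₁₀ d₁ + 5 = 2.16 − 13.3571 + 5 = -6.1971.
M₂ = 0.89 − 12.2185 + 5 = -6.3285.
L₁/L₂ = 10^(0.4(M₂ − M₁)) = 10^(0.4 × (-0.1314)) = 10^(-0.05256) = 0.88601.

L₁/L₂ = 0.886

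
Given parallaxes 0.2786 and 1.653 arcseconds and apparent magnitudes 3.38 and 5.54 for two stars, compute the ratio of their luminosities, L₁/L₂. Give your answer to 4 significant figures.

L₁/L₂ = 257.4

d₁ = 1/p₁ = 1/0.2786″ = 3.5894 pc; d₂ = 1/p₂ = 1/1.653″ = 0.60496 pc.
M₁ = m₁ − 5 log₁₀ d₁ + 5 = 3.38 − 2.7751 + 5 = 5.6049.
M₂ = 5.54 − (-1.0914) + 5 = 11.6314.
L₁/L₂ = 10^(0.4(M₂ − M₁)) = 10^(0.4 × 6.0265) = 10^2.41060 = 257.39.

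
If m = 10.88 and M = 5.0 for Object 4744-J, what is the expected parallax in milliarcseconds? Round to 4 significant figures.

6.668 mas

m − M = 10.88 − 5.0 = 5.88.
d = 10^((m−M)/5 + 1) = 10^2.176 = 149.97 pc.
p = 1/d = 1/149.97 = 0.006668 arcsec = 6.668 mas.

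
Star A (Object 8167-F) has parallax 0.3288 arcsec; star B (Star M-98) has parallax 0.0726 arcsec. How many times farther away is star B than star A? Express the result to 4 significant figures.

4.529

Since d = 1/p, d_B/d_A = p_A/p_B.
= 0.3288 / 0.0726 = 4.5289.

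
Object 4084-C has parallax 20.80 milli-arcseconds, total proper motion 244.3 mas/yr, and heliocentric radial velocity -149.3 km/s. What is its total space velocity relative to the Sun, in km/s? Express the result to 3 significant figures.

d = 1/p = 1/0.02080″ = 48.077 pc.
μ = 244.3 mas/yr = 0.2443 ″/yr.
v_t = 4.740 μ d = 4.740 × 0.2443 × 48.077 = 55.672 km/s.
v = √(v_r² + v_t²) = √((-149.3)² + 55.672²) = √25389.9 = 159.34 km/s.

159 km/s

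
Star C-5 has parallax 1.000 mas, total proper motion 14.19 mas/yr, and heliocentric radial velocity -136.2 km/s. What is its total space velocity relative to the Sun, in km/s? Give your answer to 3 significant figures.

d = 1/p = 1/0.001000″ = 1000 pc.
μ = 14.19 mas/yr = 0.01419 ″/yr.
v_t = 4.740 μ d = 4.740 × 0.01419 × 1000 = 67.261 km/s.
v = √(v_r² + v_t²) = √((-136.2)² + 67.261²) = √23074.5 = 151.9 km/s.

152 km/s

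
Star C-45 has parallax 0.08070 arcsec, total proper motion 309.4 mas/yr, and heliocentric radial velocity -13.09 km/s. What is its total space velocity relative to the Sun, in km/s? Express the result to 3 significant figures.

d = 1/p = 1/0.08070″ = 12.392 pc.
μ = 309.4 mas/yr = 0.3094 ″/yr.
v_t = 4.740 μ d = 4.740 × 0.3094 × 12.392 = 18.174 km/s.
v = √(v_r² + v_t²) = √((-13.09)² + 18.174²) = √501.642 = 22.397 km/s.

22.4 km/s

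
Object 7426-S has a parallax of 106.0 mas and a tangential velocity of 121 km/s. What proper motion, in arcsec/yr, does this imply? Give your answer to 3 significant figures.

d = 1/p = 1/0.1060″ = 9.434 pc.
μ = v_t / (4.74 d) = 121 / (4.74 × 9.434) = 121 / 44.717 = 2.7059 ″/yr.

2.71 arcsec/yr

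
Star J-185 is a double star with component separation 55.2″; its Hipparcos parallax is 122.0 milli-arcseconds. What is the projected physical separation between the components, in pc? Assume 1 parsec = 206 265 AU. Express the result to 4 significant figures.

d = 1/p = 1/0.1220″ = 8.1967 pc.
At distance d (pc), an angle of θ arcsec spans θ·d AU: s = 55.2 × 8.1967 = 452.46 AU.
= 452.46 / 206265 = 0.0021936 pc.

0.002194 pc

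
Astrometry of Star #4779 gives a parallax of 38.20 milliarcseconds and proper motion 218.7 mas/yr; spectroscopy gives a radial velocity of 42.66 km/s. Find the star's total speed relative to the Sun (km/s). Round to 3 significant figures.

d = 1/p = 1/0.03820″ = 26.178 pc.
μ = 218.7 mas/yr = 0.2187 ″/yr.
v_t = 4.740 μ d = 4.740 × 0.2187 × 26.178 = 27.137 km/s.
v = √(v_r² + v_t²) = √(42.66² + 27.137²) = √2556.29 = 50.56 km/s.

50.6 km/s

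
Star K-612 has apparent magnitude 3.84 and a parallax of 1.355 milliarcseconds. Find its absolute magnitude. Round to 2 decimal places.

M = -5.50

d = 1/p = 1/0.001355″ = 738.01 pc.
m − M = 5 log₁₀(738.01) − 5 = 14.3403 − 5 = 9.3403.
M = m − (m − M) = 3.84 − 9.3403 = -5.50.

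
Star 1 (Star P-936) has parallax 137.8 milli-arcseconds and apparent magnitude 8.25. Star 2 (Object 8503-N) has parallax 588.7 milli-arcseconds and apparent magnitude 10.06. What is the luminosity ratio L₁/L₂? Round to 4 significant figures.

d₁ = 1/p₁ = 1/0.1378″ = 7.2569 pc; d₂ = 1/p₂ = 1/0.5887″ = 1.6987 pc.
M₁ = m₁ − 5 log₁₀ d₁ + 5 = 8.25 − 4.3038 + 5 = 8.9462.
M₂ = 10.06 − 1.1506 + 5 = 13.9094.
L₁/L₂ = 10^(0.4(M₂ − M₁)) = 10^(0.4 × 4.9632) = 10^1.98528 = 96.667.

L₁/L₂ = 96.67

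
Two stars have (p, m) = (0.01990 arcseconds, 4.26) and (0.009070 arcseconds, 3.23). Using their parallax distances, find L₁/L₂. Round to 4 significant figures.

d₁ = 1/p₁ = 1/0.01990″ = 50.251 pc; d₂ = 1/p₂ = 1/0.009070″ = 110.25 pc.
M₁ = m₁ − 5 log₁₀ d₁ + 5 = 4.26 − 8.5057 + 5 = 0.7543.
M₂ = 3.23 − 10.2119 + 5 = -1.9819.
L₁/L₂ = 10^(0.4(M₂ − M₁)) = 10^(0.4 × (-2.7362)) = 10^(-1.09448) = 0.080449.

L₁/L₂ = 0.08045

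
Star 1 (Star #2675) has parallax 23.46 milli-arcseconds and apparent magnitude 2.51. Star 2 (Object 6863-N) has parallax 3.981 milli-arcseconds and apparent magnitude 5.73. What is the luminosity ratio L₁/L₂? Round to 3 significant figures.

L₁/L₂ = 0.559

d₁ = 1/p₁ = 1/0.02346″ = 42.626 pc; d₂ = 1/p₂ = 1/0.003981″ = 251.19 pc.
M₁ = m₁ − 5 log₁₀ d₁ + 5 = 2.51 − 8.1484 + 5 = -0.6384.
M₂ = 5.73 − 12.0000 + 5 = -1.2700.
L₁/L₂ = 10^(0.4(M₂ − M₁)) = 10^(0.4 × (-0.6316)) = 10^(-0.25264) = 0.55893.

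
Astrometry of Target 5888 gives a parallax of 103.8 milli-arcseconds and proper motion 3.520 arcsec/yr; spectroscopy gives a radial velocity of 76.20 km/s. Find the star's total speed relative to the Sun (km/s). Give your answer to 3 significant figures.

d = 1/p = 1/0.1038″ = 9.6339 pc.
v_t = 4.740 μ d = 4.740 × 3.520 × 9.6339 = 160.74 km/s.
v = √(v_r² + v_t²) = √(76.20² + 160.74²) = √31643.8 = 177.89 km/s.

178 km/s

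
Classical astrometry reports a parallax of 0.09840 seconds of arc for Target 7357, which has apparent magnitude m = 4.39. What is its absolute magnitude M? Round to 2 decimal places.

M = 4.35

d = 1/p = 1/0.09840″ = 10.163 pc.
m − M = 5 log₁₀(10.163) − 5 = 5.0351 − 5 = 0.0351.
M = m − (m − M) = 4.39 − 0.0351 = 4.35.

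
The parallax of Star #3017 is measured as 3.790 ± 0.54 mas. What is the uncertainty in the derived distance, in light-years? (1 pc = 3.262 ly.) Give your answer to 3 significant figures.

d = 1/p, so σ_d = σ_p / p².
σ_d = 0.000540 / (0.003790)² = 0.000540 / 0.000014364 = 37.594 pc = 37.594 × 3.262 ly = 122.63 ly.

123 ly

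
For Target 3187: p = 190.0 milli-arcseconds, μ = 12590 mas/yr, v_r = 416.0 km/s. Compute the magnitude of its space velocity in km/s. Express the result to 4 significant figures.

521.3 km/s

d = 1/p = 1/0.1900″ = 5.2632 pc.
μ = 12590 mas/yr = 12.59 ″/yr.
v_t = 4.740 μ d = 4.740 × 12.59 × 5.2632 = 314.09 km/s.
v = √(v_r² + v_t²) = √(416.0² + 314.09²) = √271709 = 521.26 km/s.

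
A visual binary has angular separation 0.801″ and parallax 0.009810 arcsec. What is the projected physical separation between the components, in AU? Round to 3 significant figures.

81.7 AU

d = 1/p = 1/0.009810″ = 101.94 pc.
At distance d (pc), an angle of θ arcsec spans θ·d AU: s = 0.801 × 101.94 = 81.654 AU.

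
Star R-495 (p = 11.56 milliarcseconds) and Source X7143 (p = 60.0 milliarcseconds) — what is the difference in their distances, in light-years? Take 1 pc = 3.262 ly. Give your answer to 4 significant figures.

227.8 ly

d_A = 1/0.01156″ = 86.505 pc; d_B = 1/0.06000″ = 16.667 pc.
|d_B − d_A| = |16.667 − 86.505| = 69.838 pc = 69.838 × 3.262 ly = 227.81 ly.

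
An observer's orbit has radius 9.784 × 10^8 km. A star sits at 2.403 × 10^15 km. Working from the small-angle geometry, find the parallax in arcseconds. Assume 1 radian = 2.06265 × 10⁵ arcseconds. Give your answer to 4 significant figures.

θ ≈ B/d = (9.784 × 10^8) / (2.403 × 10^15) = 4.0716 × 10^-7 rad.
In arcseconds: 4.0716 × 10^-7 × 206265 = 0.083983″.

0.08398 arcsec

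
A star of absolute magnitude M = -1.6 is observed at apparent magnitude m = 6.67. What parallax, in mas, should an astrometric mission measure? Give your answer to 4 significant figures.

m − M = 6.67 − (-1.6) = 8.27.
d = 10^((m−M)/5 + 1) = 10^2.654 = 450.82 pc.
p = 1/d = 1/450.82 = 0.0022182 arcsec = 2.2182 mas.

2.218 mas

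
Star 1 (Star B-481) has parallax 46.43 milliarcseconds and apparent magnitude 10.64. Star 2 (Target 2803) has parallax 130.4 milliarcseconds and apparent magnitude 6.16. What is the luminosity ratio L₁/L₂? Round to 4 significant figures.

L₁/L₂ = 0.1273

d₁ = 1/p₁ = 1/0.04643″ = 21.538 pc; d₂ = 1/p₂ = 1/0.1304″ = 7.6687 pc.
M₁ = m₁ − 5 log₁₀ d₁ + 5 = 10.64 − 6.6660 + 5 = 8.9740.
M₂ = 6.16 − 4.4236 + 5 = 6.7364.
L₁/L₂ = 10^(0.4(M₂ − M₁)) = 10^(0.4 × (-2.2376)) = 10^(-0.89504) = 0.12734.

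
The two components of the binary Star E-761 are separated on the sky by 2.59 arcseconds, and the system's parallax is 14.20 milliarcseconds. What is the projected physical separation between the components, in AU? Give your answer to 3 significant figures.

d = 1/p = 1/0.01420″ = 70.423 pc.
At distance d (pc), an angle of θ arcsec spans θ·d AU: s = 2.59 × 70.423 = 182.4 AU.

182 AU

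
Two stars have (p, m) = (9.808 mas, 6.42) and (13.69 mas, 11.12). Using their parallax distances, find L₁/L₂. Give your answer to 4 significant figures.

d₁ = 1/p₁ = 1/0.009808″ = 101.96 pc; d₂ = 1/p₂ = 1/0.01369″ = 73.046 pc.
M₁ = m₁ − 5 log₁₀ d₁ + 5 = 6.42 − 10.0421 + 5 = 1.3779.
M₂ = 11.12 − 9.3180 + 5 = 6.8020.
L₁/L₂ = 10^(0.4(M₂ − M₁)) = 10^(0.4 × 5.4241) = 10^2.16964 = 147.79.

L₁/L₂ = 147.8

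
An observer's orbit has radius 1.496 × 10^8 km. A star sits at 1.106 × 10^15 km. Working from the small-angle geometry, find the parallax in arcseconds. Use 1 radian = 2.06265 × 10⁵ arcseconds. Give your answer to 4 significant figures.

0.02790 arcsec

θ ≈ B/d = (1.496 × 10^8) / (1.106 × 10^15) = 1.3526 × 10^-7 rad.
In arcseconds: 1.3526 × 10^-7 × 206265 = 0.027899″.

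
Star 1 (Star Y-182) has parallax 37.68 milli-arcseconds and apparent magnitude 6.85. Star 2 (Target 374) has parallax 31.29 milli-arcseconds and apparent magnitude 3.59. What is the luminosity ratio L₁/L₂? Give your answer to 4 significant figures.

d₁ = 1/p₁ = 1/0.03768″ = 26.539 pc; d₂ = 1/p₂ = 1/0.03129″ = 31.959 pc.
M₁ = m₁ − 5 log₁₀ d₁ + 5 = 6.85 − 7.1194 + 5 = 4.7306.
M₂ = 3.59 − 7.5230 + 5 = 1.0670.
L₁/L₂ = 10^(0.4(M₂ − M₁)) = 10^(0.4 × (-3.6636)) = 10^(-1.46544) = 0.034242.

L₁/L₂ = 0.03424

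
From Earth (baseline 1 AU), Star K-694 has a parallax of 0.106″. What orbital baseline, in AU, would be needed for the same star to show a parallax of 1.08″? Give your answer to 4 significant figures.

10.19 AU

Parallax scales linearly with baseline: p ∝ B, so B = p_target / p_Earth × 1 AU.
B = 1.08 / 0.106 = 10.189 AU.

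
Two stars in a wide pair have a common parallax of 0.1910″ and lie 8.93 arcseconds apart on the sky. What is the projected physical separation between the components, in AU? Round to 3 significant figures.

46.8 AU

d = 1/p = 1/0.1910″ = 5.2356 pc.
At distance d (pc), an angle of θ arcsec spans θ·d AU: s = 8.93 × 5.2356 = 46.754 AU.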